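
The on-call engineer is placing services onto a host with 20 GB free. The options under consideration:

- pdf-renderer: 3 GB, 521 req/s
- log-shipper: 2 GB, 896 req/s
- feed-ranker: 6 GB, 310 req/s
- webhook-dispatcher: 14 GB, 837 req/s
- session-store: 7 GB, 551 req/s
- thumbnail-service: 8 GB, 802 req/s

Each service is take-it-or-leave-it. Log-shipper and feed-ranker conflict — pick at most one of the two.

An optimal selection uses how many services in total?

4

The maximum throughput within 20 GB is 2770.
pdf-renderer + log-shipper + session-store + thumbnail-service hits 2770 at 20 GB.
Every optimal selection uses 4 services.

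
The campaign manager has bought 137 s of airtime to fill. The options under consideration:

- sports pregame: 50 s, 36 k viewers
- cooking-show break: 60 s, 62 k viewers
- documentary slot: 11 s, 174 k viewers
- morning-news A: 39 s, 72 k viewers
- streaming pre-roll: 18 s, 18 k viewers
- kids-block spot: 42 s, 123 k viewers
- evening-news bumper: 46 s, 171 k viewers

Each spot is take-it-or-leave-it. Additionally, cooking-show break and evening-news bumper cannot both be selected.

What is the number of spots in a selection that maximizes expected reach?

4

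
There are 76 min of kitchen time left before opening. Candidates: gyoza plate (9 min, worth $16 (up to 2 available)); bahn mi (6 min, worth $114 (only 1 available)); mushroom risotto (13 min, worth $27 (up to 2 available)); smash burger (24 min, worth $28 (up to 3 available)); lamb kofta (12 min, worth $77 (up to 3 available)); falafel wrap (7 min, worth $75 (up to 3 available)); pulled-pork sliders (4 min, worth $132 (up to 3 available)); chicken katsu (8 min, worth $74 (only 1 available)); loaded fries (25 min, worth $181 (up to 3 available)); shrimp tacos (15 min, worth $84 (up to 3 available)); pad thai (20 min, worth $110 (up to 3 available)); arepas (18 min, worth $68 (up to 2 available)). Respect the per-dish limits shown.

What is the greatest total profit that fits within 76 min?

A density-first pass picks bahn mi + 3×falafel wrap + 3×pulled-pork sliders + chicken katsu + loaded fries — 990 at 72 min.
Replace chicken katsu with lamb kofta: the trade gains 3 net, giving 993 at 76 min.
That's the maximum — no swap from here does better than 993.

993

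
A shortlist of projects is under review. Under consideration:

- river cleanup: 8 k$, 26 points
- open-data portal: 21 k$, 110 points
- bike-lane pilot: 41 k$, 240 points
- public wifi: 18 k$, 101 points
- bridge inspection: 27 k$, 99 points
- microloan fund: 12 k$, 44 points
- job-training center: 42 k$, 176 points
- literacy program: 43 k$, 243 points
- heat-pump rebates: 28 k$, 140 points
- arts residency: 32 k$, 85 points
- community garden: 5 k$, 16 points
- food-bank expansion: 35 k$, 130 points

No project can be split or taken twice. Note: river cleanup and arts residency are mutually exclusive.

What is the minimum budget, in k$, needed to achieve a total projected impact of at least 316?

Need the lightest bundle worth ≥ 316.
bike-lane pilot + public wifi: 341 projected impact at 59 k$.
Any bundle with less than 59 k$ falls short of 316.

59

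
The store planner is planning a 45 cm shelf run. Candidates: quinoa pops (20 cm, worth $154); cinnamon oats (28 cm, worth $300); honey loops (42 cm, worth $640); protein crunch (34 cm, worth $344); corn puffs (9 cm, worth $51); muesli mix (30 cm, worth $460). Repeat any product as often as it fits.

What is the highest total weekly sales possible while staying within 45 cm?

640

Ranking by ratio (weekly sales/cm): muesli mix 15.33, honey loops 15.24, cinnamon oats 10.71, protein crunch 10.12.
Taking the top-ratio products first gives corn puffs + muesli mix for 511 (39 cm).
The 39 cm tied up in corn puffs and muesli mix is better spent on honey loops — total rises to 640 (42 cm).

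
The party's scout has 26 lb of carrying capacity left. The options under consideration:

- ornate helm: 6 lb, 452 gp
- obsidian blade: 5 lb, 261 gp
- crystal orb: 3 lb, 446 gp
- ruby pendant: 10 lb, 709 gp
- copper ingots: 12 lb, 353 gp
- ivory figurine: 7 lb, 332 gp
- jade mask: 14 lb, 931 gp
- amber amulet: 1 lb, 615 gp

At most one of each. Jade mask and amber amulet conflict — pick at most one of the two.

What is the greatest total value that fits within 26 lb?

2483

Density check — amber amulet 615.00, crystal orb 148.67, ornate helm 75.33, ruby pendant 70.90 are the best per lb.
Best packing: ornate helm + obsidian blade + crystal orb + ruby pendant + amber amulet — 25 lb, 2483 total.
Next best is obsidian blade + crystal orb + ruby pendant + ivory figurine + amber amulet at 2363 (26 lb) — short by 120.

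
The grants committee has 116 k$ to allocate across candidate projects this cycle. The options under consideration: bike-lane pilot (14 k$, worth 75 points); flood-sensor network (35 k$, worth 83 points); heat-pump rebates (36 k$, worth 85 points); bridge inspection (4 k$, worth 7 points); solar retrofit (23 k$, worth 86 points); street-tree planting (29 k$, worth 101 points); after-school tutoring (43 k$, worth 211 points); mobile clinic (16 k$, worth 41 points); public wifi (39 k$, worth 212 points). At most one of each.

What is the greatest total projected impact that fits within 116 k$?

546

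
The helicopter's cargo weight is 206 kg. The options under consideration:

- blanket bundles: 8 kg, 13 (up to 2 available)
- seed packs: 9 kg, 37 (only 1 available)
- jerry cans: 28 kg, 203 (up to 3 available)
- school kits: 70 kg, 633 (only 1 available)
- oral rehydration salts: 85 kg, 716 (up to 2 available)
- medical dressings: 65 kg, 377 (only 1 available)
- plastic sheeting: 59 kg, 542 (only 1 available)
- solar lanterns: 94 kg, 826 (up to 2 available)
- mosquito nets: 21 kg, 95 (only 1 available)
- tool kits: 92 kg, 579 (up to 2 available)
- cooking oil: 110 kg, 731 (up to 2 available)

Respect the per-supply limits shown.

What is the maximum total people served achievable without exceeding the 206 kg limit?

1702

Greedy by ratio would take 2×jerry cans + school kits + plastic sheeting + mosquito nets: 206 kg used, total 1676.
Reworking the packing: blanket bundles + seed packs + 2×solar lanterns uses 205 kg and improves the total to 1702.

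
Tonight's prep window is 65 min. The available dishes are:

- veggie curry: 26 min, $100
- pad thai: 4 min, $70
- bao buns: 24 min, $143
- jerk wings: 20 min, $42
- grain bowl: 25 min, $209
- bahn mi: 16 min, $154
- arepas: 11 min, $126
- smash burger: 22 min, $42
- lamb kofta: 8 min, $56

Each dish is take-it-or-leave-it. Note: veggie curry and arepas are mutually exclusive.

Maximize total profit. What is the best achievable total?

Taking pad thai + grain bowl + bahn mi + arepas + lamb kofta: 64 min used, 615 in profit.

615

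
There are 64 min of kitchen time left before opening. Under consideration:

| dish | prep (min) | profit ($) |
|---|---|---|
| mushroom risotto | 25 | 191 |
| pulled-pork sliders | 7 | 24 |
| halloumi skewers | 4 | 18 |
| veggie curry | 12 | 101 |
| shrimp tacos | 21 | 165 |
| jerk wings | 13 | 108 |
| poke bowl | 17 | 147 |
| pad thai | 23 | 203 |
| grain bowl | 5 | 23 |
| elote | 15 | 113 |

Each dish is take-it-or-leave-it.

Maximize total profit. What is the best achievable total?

The ratio heuristic lands on halloumi skewers + veggie curry + poke bowl + pad thai + grain bowl (492) but leaves 3 min idle.
A better packing is veggie curry + jerk wings + pad thai + elote: 63 min, total 525.
The closest alternative, veggie curry + shrimp tacos + jerk wings + poke bowl, reaches only 521.

525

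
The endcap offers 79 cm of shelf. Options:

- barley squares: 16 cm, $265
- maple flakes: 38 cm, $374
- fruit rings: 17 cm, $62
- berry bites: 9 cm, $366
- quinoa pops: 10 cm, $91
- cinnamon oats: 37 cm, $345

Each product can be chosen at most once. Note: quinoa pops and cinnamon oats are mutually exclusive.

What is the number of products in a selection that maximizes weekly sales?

4

The maximum weekly sales within 79 cm is 1096.
barley squares + maple flakes + berry bites + quinoa pops hits 1096 at 73 cm.
Every optimal selection uses 4 products.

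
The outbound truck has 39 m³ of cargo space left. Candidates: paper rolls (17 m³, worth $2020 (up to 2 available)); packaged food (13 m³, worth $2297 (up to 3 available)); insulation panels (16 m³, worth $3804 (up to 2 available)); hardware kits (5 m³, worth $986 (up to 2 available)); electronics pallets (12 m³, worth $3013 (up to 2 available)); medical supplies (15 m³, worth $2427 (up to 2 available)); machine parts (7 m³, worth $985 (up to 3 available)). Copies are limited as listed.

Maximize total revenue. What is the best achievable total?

8789

Filling by ratio: 2×hardware kits + 2×electronics pallets for 7998, with 5 m³ left unused.
Replace electronics pallets with insulation panels: the trade gains 791 net, giving 8789 at 38 m³.
Nothing else within 39 m³ beats 8789.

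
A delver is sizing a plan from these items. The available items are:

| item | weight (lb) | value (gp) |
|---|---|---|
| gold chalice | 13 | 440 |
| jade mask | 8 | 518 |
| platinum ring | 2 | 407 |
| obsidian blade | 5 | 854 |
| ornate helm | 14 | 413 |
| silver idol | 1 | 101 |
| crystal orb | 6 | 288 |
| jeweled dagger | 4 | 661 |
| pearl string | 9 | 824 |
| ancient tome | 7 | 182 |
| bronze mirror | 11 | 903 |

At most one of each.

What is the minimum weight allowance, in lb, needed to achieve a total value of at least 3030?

26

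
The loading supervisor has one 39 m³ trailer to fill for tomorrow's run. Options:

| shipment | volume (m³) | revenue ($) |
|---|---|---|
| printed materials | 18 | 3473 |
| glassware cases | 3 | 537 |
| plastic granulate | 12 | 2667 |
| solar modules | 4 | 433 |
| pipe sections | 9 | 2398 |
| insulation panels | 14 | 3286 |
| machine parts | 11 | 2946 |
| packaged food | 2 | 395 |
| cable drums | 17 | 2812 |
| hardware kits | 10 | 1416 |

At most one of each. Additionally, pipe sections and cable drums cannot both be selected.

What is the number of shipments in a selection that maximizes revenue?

5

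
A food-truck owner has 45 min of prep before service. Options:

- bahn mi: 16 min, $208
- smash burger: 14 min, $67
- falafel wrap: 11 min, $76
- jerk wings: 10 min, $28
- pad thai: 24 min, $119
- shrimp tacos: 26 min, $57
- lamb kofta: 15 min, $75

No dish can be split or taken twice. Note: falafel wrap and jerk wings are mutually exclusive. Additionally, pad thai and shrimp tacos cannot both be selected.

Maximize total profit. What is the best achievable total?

359

Ranking by ratio (profit/min): bahn mi 13.00, falafel wrap 6.91, lamb kofta 5.00, pad thai 4.96.
The ratio ordering already packs tightly: bahn mi + falafel wrap + lamb kofta, 42 min, 359.
Runner-up bahn mi + smash burger + falafel wrap tops out at 351.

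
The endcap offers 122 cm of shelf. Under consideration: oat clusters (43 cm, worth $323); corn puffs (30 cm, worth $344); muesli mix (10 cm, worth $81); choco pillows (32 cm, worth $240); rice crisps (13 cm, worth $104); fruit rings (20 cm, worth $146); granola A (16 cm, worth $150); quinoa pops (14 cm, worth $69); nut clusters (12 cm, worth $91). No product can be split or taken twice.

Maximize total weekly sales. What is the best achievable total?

Filling by ratio: corn puffs + muesli mix + choco pillows + rice crisps + granola A + nut clusters for 1010, with 9 cm left unused.
But oat clusters + corn puffs + rice crisps + fruit rings + granola A fits in 122 cm and reaches 1067.
An exhaustive check of the 512 subsets confirms 1067.

1067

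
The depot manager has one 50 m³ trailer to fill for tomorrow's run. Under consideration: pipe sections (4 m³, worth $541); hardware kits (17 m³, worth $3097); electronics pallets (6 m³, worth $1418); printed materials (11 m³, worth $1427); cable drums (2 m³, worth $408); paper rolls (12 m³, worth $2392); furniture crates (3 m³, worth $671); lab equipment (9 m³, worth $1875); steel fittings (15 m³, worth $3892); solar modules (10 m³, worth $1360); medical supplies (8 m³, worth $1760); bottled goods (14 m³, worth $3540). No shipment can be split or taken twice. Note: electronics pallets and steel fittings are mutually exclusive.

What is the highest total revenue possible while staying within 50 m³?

Furniture crates + lab equipment + steel fittings + medical supplies + bottled goods uses 49 of the 50 m³ and totals 11738.
The spare 1 m³ is too small for any remaining shipment, and no feasible exchange beats 11738.

11738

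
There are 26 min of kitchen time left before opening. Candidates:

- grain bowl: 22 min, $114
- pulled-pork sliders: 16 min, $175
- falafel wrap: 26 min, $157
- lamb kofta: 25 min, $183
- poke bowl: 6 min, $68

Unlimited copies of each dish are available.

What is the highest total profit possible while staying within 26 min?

272

The ratio ordering already packs tightly: 4×poke bowl, 24 min, 272.
Nothing else within 26 min beats 272.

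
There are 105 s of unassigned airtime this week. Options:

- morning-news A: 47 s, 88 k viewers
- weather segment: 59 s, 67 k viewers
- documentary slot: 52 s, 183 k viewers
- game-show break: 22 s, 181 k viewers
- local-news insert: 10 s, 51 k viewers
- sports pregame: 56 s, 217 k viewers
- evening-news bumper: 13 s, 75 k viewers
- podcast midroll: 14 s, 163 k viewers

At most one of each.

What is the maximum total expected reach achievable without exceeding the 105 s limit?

636

Ranking by ratio (expected reach/s): podcast midroll 11.64, game-show break 8.23, evening-news bumper 5.77, local-news insert 5.10.
Taking the top-ratio spots first gives game-show break + local-news insert + evening-news bumper + podcast midroll for 470 (59 s).
Replace local-news insert with sports pregame: the trade gains 166 net, giving 636 at 105 s.
Runner-up game-show break + local-news insert + sports pregame + podcast midroll tops out at 612.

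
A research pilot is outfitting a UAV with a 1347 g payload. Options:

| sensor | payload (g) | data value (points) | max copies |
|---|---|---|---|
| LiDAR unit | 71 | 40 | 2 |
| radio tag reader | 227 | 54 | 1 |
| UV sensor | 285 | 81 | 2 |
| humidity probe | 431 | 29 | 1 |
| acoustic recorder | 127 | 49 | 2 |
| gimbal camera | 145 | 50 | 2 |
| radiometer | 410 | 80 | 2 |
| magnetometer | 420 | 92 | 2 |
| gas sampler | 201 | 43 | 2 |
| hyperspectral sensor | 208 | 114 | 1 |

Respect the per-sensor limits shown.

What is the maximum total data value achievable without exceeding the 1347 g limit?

Density check — LiDAR unit 0.56, hyperspectral sensor 0.55, acoustic recorder 0.39, gimbal camera 0.34 are the best per g.
Filling by ratio: 2×LiDAR unit + UV sensor + 2×acoustic recorder + 2×gimbal camera + hyperspectral sensor for 473, with 168 g left unused.
Dropping acoustic recorder frees 127 g; slotting in UV sensor (285 g) lifts the total to 505 at 1337 g.
Nothing else within 1347 g beats 505.

505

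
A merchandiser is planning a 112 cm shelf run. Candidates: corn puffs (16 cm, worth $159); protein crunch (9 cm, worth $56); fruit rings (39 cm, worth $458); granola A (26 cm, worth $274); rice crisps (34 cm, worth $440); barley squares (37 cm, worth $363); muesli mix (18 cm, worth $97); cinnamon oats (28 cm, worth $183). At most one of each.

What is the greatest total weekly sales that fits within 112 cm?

1261

By weekly sales per cm: rice crisps 12.94, fruit rings 11.74, granola A 10.54 lead.
The ratio heuristic lands on protein crunch + fruit rings + granola A + rice crisps (1228) but leaves 4 cm idle.
The 35 cm tied up in protein crunch and granola A is better spent on barley squares — total rises to 1261 (110 cm).
Next best is protein crunch + fruit rings + granola A + rice crisps at 1228 (108 cm) — short by 33.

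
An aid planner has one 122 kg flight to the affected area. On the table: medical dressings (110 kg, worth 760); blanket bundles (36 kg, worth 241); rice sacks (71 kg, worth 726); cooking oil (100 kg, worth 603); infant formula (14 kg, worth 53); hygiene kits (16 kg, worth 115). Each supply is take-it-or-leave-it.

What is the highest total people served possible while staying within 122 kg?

1020

Greedy by ratio would take rice sacks + infant formula + hygiene kits: 101 kg used, total 894.
Replace hygiene kits with blanket bundles: the trade gains 126 net, giving 1020 at 121 kg.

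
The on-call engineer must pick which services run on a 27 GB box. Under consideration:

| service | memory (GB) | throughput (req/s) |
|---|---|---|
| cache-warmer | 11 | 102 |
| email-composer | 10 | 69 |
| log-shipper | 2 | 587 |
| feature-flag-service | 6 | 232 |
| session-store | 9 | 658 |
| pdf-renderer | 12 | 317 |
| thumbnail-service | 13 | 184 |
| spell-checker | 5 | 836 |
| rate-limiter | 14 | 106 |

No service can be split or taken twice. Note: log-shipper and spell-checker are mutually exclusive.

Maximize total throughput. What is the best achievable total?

1811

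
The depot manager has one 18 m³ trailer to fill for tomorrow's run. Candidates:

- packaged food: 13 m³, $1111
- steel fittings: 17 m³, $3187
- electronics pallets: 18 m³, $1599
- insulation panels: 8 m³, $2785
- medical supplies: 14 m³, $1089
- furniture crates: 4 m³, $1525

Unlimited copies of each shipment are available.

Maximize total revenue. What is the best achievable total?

6100

Best packing: 4×furniture crates — 16 m³, 6100 total.
That's the maximum — no swap from here does better than 6100.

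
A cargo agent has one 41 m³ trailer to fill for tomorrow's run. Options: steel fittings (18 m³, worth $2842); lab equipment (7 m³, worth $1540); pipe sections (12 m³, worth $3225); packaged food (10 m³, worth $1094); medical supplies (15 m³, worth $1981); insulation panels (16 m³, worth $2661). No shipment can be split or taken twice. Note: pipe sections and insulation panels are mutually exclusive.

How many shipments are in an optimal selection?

Optimal total is 7607.
For example steel fittings + lab equipment + pipe sections achieves it, using 37 m³.
Any selection reaching 7607 contains exactly 3 shipments.

3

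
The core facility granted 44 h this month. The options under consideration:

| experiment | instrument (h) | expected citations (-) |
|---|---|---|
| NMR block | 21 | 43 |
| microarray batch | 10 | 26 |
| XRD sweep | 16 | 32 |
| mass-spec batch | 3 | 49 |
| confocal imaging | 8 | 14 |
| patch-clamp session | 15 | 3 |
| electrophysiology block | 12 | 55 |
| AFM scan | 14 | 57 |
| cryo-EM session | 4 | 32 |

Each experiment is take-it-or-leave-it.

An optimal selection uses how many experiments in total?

5

Best achievable expected citations is 219.
microarray batch + mass-spec batch + electrophysiology block + AFM scan + cryo-EM session hits 219 at 43 h.
Any selection reaching 219 contains exactly 5 experiments.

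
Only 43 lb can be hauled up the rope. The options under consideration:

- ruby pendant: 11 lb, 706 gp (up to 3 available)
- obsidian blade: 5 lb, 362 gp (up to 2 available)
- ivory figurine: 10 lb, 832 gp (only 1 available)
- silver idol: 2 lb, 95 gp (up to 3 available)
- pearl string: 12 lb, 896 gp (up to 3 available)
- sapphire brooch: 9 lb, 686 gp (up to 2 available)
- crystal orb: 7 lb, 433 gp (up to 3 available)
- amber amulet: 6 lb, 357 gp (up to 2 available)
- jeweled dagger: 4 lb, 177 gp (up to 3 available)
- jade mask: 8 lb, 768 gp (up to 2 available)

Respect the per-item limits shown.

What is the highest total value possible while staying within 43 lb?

3626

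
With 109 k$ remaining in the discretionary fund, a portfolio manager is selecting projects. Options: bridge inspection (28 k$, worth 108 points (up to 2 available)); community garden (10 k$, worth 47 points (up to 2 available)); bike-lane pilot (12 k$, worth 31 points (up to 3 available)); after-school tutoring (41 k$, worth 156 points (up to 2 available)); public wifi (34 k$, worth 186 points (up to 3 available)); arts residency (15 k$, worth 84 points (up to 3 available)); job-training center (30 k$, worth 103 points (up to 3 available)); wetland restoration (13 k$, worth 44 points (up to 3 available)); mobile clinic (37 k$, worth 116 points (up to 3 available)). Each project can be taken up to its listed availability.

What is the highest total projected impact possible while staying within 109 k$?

Greedy by ratio would take 2×community garden + public wifi + 3×arts residency: 99 k$ used, total 532.
The 25 k$ tied up in community garden and arts residency is better spent on public wifi — total rises to 587 (108 k$).
The spare 1 k$ is too small for any remaining project, and no exchange beats 587.

587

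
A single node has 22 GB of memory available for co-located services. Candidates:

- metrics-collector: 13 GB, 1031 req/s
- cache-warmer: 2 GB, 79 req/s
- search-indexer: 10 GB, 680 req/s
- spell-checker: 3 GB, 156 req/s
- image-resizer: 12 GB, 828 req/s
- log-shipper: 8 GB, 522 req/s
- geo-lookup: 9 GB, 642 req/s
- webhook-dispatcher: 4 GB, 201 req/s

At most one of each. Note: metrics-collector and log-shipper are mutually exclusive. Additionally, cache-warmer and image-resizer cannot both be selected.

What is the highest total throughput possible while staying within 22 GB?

1673

The ratio ordering already packs tightly: metrics-collector + geo-lookup, 22 GB, 1673.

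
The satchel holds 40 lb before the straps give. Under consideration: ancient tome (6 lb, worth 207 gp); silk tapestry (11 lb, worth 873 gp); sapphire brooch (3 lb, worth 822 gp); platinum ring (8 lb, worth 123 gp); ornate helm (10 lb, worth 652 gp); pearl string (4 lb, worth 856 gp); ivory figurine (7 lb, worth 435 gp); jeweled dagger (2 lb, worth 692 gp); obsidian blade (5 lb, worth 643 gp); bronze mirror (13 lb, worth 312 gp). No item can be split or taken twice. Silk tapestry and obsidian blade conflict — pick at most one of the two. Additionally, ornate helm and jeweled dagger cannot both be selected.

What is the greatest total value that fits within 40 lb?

3990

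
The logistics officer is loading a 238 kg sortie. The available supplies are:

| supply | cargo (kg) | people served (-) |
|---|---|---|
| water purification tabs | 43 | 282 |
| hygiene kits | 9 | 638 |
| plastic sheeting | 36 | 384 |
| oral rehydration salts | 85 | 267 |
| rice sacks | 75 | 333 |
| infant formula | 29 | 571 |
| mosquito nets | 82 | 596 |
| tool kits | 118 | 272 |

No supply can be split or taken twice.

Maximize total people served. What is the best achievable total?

Taking the top-ratio supplies first gives water purification tabs + hygiene kits + plastic sheeting + infant formula + mosquito nets for 2471 (199 kg).
Replace water purification tabs with rice sacks: the trade gains 51 net, giving 2522 at 231 kg.
The closest alternative, water purification tabs + hygiene kits + plastic sheeting + infant formula + mosquito nets, reaches only 2471.

2522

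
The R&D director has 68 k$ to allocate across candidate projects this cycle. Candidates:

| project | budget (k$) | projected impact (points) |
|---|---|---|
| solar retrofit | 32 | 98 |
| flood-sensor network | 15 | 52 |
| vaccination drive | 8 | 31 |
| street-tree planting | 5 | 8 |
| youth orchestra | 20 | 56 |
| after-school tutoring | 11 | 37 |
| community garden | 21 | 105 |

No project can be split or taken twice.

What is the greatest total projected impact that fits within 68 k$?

255

Taking the top-ratio projects first gives flood-sensor network + vaccination drive + street-tree planting + after-school tutoring + community garden for 233 (60 k$).
The 24 k$ tied up in vaccination drive and street-tree planting and after-school tutoring is better spent on solar retrofit — total rises to 255 (68 k$).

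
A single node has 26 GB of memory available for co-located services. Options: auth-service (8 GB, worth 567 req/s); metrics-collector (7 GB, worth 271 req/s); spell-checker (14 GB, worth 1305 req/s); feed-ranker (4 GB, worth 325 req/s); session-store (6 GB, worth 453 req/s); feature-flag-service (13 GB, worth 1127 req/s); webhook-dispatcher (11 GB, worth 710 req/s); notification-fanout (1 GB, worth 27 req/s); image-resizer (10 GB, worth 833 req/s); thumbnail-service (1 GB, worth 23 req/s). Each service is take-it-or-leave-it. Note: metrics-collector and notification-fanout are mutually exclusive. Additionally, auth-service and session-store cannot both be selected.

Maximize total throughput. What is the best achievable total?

2197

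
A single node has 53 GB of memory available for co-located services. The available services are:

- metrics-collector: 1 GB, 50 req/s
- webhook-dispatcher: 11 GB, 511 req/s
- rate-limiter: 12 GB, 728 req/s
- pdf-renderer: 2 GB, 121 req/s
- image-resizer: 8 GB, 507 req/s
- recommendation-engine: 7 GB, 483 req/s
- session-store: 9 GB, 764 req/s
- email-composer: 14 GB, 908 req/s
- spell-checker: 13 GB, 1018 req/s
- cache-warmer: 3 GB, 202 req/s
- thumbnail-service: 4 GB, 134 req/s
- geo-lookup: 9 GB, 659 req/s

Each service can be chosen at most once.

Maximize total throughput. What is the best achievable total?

3882

Density check — session-store 84.89, spell-checker 78.31, geo-lookup 73.22 are the best per GB.
Filling by ratio: metrics-collector + pdf-renderer + image-resizer + recommendation-engine + session-store + spell-checker + cache-warmer + geo-lookup for 3804, with 1 GB left unused.
The 13 GB tied up in pdf-renderer and image-resizer and cache-warmer is better spent on email-composer — total rises to 3882 (53 GB).
Nothing else within 53 GB beats 3882.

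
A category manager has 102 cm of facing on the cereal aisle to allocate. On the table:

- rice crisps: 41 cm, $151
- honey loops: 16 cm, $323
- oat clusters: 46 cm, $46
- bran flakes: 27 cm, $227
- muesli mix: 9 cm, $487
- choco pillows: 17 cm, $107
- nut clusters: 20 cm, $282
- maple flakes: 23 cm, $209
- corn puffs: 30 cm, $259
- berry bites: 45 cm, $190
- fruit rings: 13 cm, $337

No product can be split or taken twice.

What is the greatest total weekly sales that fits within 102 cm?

1763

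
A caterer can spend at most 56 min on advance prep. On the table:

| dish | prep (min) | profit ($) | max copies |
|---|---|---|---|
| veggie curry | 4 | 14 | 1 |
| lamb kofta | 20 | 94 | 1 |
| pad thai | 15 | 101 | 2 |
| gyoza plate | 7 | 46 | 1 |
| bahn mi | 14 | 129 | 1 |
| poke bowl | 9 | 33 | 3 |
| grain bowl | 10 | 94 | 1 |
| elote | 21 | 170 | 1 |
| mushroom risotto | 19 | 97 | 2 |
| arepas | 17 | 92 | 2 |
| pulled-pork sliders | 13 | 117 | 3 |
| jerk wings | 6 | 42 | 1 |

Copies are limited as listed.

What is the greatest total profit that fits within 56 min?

499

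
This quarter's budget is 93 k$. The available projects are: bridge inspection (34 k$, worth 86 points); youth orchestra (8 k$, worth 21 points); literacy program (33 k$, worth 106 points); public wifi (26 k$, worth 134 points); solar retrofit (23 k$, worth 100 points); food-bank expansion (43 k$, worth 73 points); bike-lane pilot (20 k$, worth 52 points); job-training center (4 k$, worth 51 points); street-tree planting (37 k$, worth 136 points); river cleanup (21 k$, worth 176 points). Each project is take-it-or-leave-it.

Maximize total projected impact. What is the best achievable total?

A density-first pass picks youth orchestra + public wifi + solar retrofit + job-training center + river cleanup — 482 at 82 k$.
Replace youth orchestra and solar retrofit with street-tree planting: the trade gains 15 net, giving 497 at 88 k$.
An exhaustive check of the 1024 subsets confirms 497.

497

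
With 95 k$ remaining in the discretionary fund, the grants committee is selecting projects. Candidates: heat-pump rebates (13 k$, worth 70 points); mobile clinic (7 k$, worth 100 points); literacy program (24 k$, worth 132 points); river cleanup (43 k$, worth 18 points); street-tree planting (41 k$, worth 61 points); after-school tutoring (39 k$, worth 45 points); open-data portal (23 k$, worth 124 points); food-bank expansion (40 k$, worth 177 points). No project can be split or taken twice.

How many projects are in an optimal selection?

4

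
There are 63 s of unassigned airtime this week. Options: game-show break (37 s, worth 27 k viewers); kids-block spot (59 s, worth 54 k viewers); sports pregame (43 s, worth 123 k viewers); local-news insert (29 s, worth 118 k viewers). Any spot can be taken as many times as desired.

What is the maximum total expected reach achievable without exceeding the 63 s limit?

Best packing: 2×local-news insert — 58 s, 236 total.

236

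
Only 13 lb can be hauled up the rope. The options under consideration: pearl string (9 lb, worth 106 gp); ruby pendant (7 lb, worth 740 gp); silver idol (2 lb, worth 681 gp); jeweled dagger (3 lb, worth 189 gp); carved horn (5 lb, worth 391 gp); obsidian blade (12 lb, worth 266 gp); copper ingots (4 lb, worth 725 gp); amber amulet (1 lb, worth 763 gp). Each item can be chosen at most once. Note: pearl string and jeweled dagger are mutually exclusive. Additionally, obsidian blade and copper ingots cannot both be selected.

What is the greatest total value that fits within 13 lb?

2560

By value per lb: amber amulet 763.00, silver idol 340.50, copper ingots 181.25, ruby pendant 105.71 lead.
The ratio ordering already packs tightly: silver idol + carved horn + copper ingots + amber amulet, 12 lb, 2560.
Runner-up ruby pendant + silver idol + jeweled dagger + amber amulet tops out at 2373.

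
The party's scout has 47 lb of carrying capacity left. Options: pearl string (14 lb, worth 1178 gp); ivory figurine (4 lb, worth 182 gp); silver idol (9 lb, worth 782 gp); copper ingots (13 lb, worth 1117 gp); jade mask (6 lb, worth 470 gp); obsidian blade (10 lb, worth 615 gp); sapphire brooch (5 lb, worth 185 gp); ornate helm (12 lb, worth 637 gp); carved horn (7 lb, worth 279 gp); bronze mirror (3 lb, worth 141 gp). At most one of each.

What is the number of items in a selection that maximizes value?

The maximum value within 47 lb is 3732.
One optimal bundle: pearl string + silver idol + copper ingots + jade mask + sapphire brooch (47 lb).
Every optimal selection uses 5 items.

5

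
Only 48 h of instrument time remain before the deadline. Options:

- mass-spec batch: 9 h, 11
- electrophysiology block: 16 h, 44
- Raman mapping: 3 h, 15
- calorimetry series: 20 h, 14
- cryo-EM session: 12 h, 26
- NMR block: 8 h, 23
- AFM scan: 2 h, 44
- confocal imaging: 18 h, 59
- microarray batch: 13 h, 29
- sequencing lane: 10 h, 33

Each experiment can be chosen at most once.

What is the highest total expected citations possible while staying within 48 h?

185

The ratio heuristic lands on Raman mapping + NMR block + AFM scan + confocal imaging + sequencing lane (174) but leaves 7 h idle.
The 10 h tied up in sequencing lane is better spent on electrophysiology block — total rises to 185 (47 h).
An exhaustive check of the 1024 subsets confirms 185.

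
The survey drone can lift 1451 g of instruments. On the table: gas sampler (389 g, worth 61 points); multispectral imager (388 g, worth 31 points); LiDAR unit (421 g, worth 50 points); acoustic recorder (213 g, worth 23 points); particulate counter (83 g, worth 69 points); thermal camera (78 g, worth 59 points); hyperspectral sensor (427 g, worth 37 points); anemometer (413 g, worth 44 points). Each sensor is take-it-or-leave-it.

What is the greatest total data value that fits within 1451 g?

283

Filling by ratio: gas sampler + LiDAR unit + acoustic recorder + particulate counter + thermal camera for 262, with 267 g left unused.
The 213 g tied up in acoustic recorder is better spent on anemometer — total rises to 283 (1384 g).
No other feasible combination exceeds 283.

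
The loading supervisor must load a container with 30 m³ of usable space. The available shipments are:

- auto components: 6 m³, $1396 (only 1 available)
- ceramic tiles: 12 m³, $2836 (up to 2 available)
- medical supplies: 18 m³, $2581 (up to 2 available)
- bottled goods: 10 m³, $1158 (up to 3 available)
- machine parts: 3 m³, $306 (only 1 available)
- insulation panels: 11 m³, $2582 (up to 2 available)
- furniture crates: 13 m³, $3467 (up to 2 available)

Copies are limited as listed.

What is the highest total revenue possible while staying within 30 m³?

7445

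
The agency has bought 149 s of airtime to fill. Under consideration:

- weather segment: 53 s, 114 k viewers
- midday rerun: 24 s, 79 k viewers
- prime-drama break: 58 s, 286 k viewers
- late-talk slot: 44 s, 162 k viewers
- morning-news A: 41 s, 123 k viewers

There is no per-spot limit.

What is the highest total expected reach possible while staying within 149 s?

Midday rerun + 2×prime-drama break uses 140 of the 149 s and totals 651.
The spare 9 s is too small for any remaining spot, and no exchange beats 651.

651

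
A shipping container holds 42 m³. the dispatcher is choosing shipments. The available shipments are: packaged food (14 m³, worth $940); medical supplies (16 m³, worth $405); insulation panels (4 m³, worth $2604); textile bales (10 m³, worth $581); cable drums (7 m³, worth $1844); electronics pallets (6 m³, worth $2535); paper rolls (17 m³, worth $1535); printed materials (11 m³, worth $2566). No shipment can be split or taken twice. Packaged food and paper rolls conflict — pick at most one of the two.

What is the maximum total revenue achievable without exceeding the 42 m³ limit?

10489

Best packing: packaged food + insulation panels + cable drums + electronics pallets + printed materials — 42 m³, 10489 total.
Next best is insulation panels + textile bales + cable drums + electronics pallets + printed materials at 10130 (38 m³) — short by 359.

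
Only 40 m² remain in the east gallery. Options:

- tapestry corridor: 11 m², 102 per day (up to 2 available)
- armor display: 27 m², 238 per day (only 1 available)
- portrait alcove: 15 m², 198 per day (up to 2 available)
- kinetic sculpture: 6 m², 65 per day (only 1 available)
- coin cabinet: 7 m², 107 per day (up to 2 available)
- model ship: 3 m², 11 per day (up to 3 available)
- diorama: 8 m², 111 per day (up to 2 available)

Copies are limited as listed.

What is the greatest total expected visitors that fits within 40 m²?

534

Taking the top-ratio exhibits first gives kinetic sculpture + 2×coin cabinet + model ship + 2×diorama for 512 (39 m²).
Replace kinetic sculpture and diorama with portrait alcove: the trade gains 22 net, giving 534 at 40 m².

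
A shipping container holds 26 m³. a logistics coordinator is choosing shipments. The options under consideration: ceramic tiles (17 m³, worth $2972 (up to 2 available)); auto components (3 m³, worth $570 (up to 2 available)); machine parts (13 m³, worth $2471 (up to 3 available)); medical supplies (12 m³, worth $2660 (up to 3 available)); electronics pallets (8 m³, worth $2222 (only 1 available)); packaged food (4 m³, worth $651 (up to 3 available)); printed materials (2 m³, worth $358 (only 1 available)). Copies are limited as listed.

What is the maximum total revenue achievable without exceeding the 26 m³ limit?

Density check — electronics pallets 277.75, medical supplies 221.67, machine parts 190.08 are the best per m³.
The ratio ordering already packs tightly: 2×auto components + medical supplies + electronics pallets, 26 m³, 6022.

6022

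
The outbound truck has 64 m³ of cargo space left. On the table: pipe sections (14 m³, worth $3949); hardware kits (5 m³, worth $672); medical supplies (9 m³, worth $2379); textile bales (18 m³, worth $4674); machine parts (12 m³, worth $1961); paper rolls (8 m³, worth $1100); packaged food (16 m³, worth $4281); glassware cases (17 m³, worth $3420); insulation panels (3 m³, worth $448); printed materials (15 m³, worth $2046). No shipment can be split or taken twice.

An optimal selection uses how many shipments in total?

The maximum revenue within 64 m³ is 15955.
For example pipe sections + hardware kits + medical supplies + textile bales + packaged food achieves it, using 62 m³.
All optima have 5 shipments.

5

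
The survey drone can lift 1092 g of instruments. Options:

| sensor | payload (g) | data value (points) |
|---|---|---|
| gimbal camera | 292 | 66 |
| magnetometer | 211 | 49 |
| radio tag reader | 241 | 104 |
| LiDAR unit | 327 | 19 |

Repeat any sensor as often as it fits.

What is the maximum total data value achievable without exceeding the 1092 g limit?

Taking 4×radio tag reader: 964 g used, 416 in data value.
That's the maximum — no swap from here does better than 416.

416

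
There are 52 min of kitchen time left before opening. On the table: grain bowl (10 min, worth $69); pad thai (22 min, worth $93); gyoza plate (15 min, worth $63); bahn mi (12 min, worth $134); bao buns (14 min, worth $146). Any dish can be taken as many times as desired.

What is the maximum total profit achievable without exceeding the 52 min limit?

A density-first pass picks 4×bahn mi — 536 at 48 min.
Dropping 2×bahn mi frees 24 min; slotting in 2×bao buns (28 min) lifts the total to 560 at 52 min.
That's the maximum — no swap from here does better than 560.

560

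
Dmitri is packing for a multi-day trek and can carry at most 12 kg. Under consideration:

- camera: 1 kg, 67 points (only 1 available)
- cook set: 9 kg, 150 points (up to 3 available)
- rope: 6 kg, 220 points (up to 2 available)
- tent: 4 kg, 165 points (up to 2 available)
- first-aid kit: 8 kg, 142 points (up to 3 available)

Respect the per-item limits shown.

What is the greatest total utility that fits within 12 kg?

452

Ranking by ratio (utility/kg): camera 67.00, tent 41.25, rope 36.67.
Filling by ratio: camera + 2×tent for 397, with 3 kg left unused.
Dropping tent frees 4 kg; slotting in rope (6 kg) lifts the total to 452 at 11 kg.
Every other selection either busts 12 kg or exceeds an availability limit or fails to beat 452.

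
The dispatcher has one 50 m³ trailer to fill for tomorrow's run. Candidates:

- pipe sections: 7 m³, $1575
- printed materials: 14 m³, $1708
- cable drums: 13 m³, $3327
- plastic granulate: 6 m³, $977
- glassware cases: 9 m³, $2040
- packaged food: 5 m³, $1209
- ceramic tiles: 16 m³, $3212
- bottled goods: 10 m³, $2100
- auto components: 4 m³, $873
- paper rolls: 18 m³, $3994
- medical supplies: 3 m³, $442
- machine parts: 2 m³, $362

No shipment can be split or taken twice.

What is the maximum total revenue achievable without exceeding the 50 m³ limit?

11503

A density-first pass picks pipe sections + cable drums + glassware cases + packaged food + bottled goods + auto components + machine parts — 11486 at 50 m³.
The 18 m³ tied up in pipe sections and glassware cases and machine parts is better spent on paper rolls — total rises to 11503 (50 m³).
Next best is pipe sections + cable drums + glassware cases + packaged food + bottled goods + auto components + machine parts at 11486 (50 m³) — short by 17.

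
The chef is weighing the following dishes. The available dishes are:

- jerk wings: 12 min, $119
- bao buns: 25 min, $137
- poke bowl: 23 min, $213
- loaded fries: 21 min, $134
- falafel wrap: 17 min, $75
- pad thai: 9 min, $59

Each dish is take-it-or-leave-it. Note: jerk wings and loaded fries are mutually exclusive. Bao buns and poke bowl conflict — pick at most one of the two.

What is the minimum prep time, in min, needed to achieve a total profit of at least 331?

35

Look for the lowest-prep combination reaching 331.
jerk wings + poke bowl reaches 332 using 35 min.
Any bundle with less than 35 min falls short of 331.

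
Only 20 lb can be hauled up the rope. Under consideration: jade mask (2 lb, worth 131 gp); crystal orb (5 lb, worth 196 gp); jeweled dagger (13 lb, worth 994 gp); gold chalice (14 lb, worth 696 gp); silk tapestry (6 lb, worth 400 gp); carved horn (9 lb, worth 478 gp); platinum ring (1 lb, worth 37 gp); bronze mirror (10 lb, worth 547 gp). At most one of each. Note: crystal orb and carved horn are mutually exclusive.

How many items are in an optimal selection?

Optimal total is 1431.
jeweled dagger + silk tapestry + platinum ring hits 1431 at 20 lb.
Any selection reaching 1431 contains exactly 3 items.

3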